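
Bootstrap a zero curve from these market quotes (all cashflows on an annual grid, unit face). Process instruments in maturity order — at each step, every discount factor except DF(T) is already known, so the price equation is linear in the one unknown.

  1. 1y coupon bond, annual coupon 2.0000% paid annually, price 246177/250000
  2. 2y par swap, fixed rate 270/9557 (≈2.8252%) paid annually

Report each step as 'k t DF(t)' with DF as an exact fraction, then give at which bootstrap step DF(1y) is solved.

step 1 [1y] bond c/1=1/50: DF=(246177/250000 − 1/50·(0))/(1+1/50) = 4827/5000 ≈ 0.965400
step 2 [2y] swap r/1=270/9557: DF=(1 − 270/9557·(0.965400))/(1+270/9557) = 473/500 ≈ 0.946000

1 1 4827/5000
2 2 473/500
DF(1y) is solved at step 1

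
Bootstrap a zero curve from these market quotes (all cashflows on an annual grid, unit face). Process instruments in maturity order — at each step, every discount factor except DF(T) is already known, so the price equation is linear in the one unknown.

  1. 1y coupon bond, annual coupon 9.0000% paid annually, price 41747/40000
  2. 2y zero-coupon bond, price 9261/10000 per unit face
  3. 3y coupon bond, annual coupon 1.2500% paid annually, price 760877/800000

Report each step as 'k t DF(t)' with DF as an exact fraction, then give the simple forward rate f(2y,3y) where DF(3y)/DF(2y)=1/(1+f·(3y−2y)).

step 1 [1y] bond c/1=9/100: DF=(41747/40000 − 9/100·(0))/(1+9/100) = 383/400 ≈ 0.957500
step 2 [2y] zero: DF = P = 9261/10000 ≈ 0.926100
step 3 [3y] bond c/1=1/80: DF=(760877/800000 − 1/80·(0.957500+0.926100))/(1+1/80) = 9161/10000 ≈ 0.916100

1 1 383/400
2 2 9261/10000
3 3 9161/10000
f(2y,3y) = ((9261/10000)/(9161/10000) − 1)/(1) = 100/9161 ≈ 1.0916%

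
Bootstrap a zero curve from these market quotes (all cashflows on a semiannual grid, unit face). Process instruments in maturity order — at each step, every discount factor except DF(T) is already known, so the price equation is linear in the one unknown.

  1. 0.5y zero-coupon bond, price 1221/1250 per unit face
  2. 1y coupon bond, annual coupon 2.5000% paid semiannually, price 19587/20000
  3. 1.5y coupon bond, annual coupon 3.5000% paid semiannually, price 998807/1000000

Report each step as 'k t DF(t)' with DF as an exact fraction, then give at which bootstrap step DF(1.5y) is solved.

1 1/2 1221/1250
2 1 597/625
3 3/2 2371/2500
DF(1.5y) is solved at step 3

step 1 [0.5y] zero: DF = P = 1221/1250 ≈ 0.976800
step 2 [1y] bond c/2=1/80: DF=(19587/20000 − 1/80·(0.976800))/(1+1/80) = 597/625 ≈ 0.955200
step 3 [1.5y] bond c/2=7/400: DF=(998807/1000000 − 7/400·(0.976800+0.955200))/(1+7/400) = 2371/2500 ≈ 0.948400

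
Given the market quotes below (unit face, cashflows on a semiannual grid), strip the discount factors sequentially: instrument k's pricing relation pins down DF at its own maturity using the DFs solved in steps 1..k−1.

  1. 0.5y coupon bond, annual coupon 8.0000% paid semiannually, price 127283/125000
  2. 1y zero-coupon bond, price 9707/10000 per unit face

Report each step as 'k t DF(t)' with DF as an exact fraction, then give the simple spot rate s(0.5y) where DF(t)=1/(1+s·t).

1 1/2 9791/10000
2 1 9707/10000
s(0.5y) = (1/(9791/10000) − 1)/(1/2) = 418/9791 ≈ 4.2692%

step 1 [0.5y] bond c/2=1/25: DF=(127283/125000 − 1/25·(0))/(1+1/25) = 9791/10000 ≈ 0.979100
step 2 [1y] zero: DF = P = 9707/10000 ≈ 0.970700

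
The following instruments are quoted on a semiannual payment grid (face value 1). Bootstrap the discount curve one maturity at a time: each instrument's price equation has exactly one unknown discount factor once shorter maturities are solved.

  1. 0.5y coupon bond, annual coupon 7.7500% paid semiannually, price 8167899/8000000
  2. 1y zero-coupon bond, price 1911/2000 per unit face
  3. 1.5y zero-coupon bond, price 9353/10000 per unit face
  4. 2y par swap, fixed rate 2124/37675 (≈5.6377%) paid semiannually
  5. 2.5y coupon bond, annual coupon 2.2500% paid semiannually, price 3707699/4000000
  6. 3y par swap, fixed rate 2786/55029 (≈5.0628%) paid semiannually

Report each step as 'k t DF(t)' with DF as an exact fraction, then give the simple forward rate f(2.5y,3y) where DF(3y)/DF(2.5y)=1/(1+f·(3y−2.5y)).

step 1 [0.5y] bond c/2=31/800: DF=(8167899/8000000 − 31/800·(0))/(1+31/800) = 9829/10000 ≈ 0.982900
step 2 [1y] zero: DF = P = 1911/2000 ≈ 0.955500
step 3 [1.5y] zero: DF = P = 9353/10000 ≈ 0.935300
step 4 [2y] swap r/2=1062/37675: DF=(1 − 1062/37675·(0.982900+0.955500+0.935300))/(1+1062/37675) = 4469/5000 ≈ 0.893800
step 5 [2.5y] bond c/2=9/800: DF=(3707699/4000000 − 9/800·(0.982900+0.955500+0.935300+0.893800))/(1+9/800) = 8747/10000 ≈ 0.874700
step 6 [3y] swap r/2=1393/55029: DF=(1 − 1393/55029·(0.982900+0.955500+0.935300+0.893800+0.874700))/(1+1393/55029) = 8607/10000 ≈ 0.860700

1 1/2 9829/10000
2 1 1911/2000
3 3/2 9353/10000
4 2 4469/5000
5 5/2 8747/10000
6 3 8607/10000
f(2.5y,3y) = ((8747/10000)/(8607/10000) − 1)/(1/2) = 280/8607 ≈ 3.2532%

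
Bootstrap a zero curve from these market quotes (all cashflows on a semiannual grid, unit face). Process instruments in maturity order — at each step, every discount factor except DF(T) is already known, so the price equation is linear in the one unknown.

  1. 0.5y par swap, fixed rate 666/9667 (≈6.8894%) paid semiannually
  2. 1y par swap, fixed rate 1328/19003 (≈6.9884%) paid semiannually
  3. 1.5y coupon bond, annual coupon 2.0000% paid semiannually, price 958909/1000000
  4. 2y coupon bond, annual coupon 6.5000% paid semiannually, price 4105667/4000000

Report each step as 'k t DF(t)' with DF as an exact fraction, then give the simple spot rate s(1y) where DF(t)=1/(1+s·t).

step 1 [0.5y] swap r/2=333/9667: DF=(1 − 333/9667·(0))/(1+333/9667) = 9667/10000 ≈ 0.966700
step 2 [1y] swap r/2=664/19003: DF=(1 − 664/19003·(0.966700))/(1+664/19003) = 1167/1250 ≈ 0.933600
step 3 [1.5y] bond c/2=1/100: DF=(958909/1000000 − 1/100·(0.966700+0.933600))/(1+1/100) = 4653/5000 ≈ 0.930600
step 4 [2y] bond c/2=13/400: DF=(4105667/4000000 − 13/400·(0.966700+0.933600+0.930600))/(1+13/400) = 181/200 ≈ 0.905000

1 1/2 9667/10000
2 1 1167/1250
3 3/2 4653/5000
4 2 181/200
s(1y) = (1/(1167/1250) − 1)/(1) = 83/1167 ≈ 7.1123%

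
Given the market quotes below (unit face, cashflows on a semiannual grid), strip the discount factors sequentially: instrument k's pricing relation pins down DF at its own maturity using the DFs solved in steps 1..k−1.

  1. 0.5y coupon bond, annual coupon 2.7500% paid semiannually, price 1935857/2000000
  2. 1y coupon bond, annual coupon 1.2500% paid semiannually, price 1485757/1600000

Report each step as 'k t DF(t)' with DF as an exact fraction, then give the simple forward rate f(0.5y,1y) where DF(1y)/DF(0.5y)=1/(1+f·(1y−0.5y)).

1 1/2 2387/2500
2 1 9169/10000
f(0.5y,1y) = ((2387/2500)/(9169/10000) − 1)/(1/2) = 758/9169 ≈ 8.2670%

step 1 [0.5y] bond c/2=11/800: DF=(1935857/2000000 − 11/800·(0))/(1+11/800) = 2387/2500 ≈ 0.954800
step 2 [1y] bond c/2=1/160: DF=(1485757/1600000 − 1/160·(0.954800))/(1+1/160) = 9169/10000 ≈ 0.916900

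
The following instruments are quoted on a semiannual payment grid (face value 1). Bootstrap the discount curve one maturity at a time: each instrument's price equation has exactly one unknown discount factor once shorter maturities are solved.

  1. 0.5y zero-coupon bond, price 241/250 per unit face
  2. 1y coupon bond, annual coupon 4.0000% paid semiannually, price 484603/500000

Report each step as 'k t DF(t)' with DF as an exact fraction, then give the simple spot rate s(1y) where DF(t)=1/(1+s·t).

step 1 [0.5y] zero: DF = P = 241/250 ≈ 0.964000
step 2 [1y] bond c/2=1/50: DF=(484603/500000 − 1/50·(0.964000))/(1+1/50) = 9313/10000 ≈ 0.931300

1 1/2 241/250
2 1 9313/10000
s(1y) = (1/(9313/10000) − 1)/(1) = 687/9313 ≈ 7.3768%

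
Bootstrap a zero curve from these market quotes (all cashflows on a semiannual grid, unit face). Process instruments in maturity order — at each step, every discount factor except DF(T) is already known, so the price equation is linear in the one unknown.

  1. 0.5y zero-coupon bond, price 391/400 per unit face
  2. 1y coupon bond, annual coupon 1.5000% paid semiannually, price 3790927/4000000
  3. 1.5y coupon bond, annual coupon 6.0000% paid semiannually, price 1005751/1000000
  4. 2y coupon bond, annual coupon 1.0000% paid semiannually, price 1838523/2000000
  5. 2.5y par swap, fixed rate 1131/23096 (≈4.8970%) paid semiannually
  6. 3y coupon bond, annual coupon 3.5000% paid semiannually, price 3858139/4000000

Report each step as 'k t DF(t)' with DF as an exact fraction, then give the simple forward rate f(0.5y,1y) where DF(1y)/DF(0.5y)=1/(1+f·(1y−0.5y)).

step 1 [0.5y] zero: DF = P = 391/400 ≈ 0.977500
step 2 [1y] bond c/2=3/400: DF=(3790927/4000000 − 3/400·(0.977500))/(1+3/400) = 4667/5000 ≈ 0.933400
step 3 [1.5y] bond c/2=3/100: DF=(1005751/1000000 − 3/100·(0.977500+0.933400))/(1+3/100) = 1151/1250 ≈ 0.920800
step 4 [2y] bond c/2=1/200: DF=(1838523/2000000 − 1/200·(0.977500+0.933400+0.920800))/(1+1/200) = 4503/5000 ≈ 0.900600
step 5 [2.5y] swap r/2=1131/46192: DF=(1 − 1131/46192·(0.977500+0.933400+0.920800+0.900600))/(1+1131/46192) = 8869/10000 ≈ 0.886900
step 6 [3y] bond c/2=7/400: DF=(3858139/4000000 − 7/400·(0.977500+0.933400+0.920800+0.900600+0.886900))/(1+7/400) = 1737/2000 ≈ 0.868500

1 1/2 391/400
2 1 4667/5000
3 3/2 1151/1250
4 2 4503/5000
5 5/2 8869/10000
6 3 1737/2000
f(0.5y,1y) = ((391/400)/(4667/5000) − 1)/(1/2) = 441/4667 ≈ 9.4493%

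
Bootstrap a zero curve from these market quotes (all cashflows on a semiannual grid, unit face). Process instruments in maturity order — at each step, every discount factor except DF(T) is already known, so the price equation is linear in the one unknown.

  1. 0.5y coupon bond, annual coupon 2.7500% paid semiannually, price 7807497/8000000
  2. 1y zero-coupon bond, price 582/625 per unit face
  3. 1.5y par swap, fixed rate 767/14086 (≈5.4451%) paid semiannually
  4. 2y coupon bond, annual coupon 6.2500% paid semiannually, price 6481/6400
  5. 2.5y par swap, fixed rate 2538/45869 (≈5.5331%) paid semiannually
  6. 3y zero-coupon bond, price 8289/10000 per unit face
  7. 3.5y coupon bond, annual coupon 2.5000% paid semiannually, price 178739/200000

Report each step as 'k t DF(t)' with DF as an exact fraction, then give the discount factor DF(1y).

1 1/2 9627/10000
2 1 582/625
3 3/2 9233/10000
4 2 4483/5000
5 5/2 8731/10000
6 3 8289/10000
7 7/2 4079/5000
DF(1y) = 582/625 ≈ 0.931200

step 1 [0.5y] bond c/2=11/800: DF=(7807497/8000000 − 11/800·(0))/(1+11/800) = 9627/10000 ≈ 0.962700
step 2 [1y] zero: DF = P = 582/625 ≈ 0.931200
step 3 [1.5y] swap r/2=767/28172: DF=(1 − 767/28172·(0.962700+0.931200))/(1+767/28172) = 9233/10000 ≈ 0.923300
step 4 [2y] bond c/2=1/32: DF=(6481/6400 − 1/32·(0.962700+0.931200+0.923300))/(1+1/32) = 4483/5000 ≈ 0.896600
step 5 [2.5y] swap r/2=1269/45869: DF=(1 − 1269/45869·(0.962700+0.931200+0.923300+0.896600))/(1+1269/45869) = 8731/10000 ≈ 0.873100
step 6 [3y] zero: DF = P = 8289/10000 ≈ 0.828900
step 7 [3.5y] bond c/2=1/80: DF=(178739/200000 − 1/80·(0.962700+0.931200+0.923300+0.896600+0.873100+0.828900))/(1+1/80) = 4079/5000 ≈ 0.815800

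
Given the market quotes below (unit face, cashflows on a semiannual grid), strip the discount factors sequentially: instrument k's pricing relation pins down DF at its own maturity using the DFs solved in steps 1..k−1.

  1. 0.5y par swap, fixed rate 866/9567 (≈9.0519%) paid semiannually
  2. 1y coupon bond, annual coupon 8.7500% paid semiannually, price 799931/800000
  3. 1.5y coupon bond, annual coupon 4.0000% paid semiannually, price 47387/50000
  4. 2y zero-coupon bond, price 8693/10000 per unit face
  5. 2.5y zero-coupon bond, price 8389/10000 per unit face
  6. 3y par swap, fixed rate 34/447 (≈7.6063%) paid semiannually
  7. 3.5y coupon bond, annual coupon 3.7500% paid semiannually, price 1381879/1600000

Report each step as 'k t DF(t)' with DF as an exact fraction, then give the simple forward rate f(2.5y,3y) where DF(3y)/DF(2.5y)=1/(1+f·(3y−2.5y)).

step 1 [0.5y] swap r/2=433/9567: DF=(1 − 433/9567·(0))/(1+433/9567) = 9567/10000 ≈ 0.956700
step 2 [1y] bond c/2=7/160: DF=(799931/800000 − 7/160·(0.956700))/(1+7/160) = 9179/10000 ≈ 0.917900
step 3 [1.5y] bond c/2=1/50: DF=(47387/50000 − 1/50·(0.956700+0.917900))/(1+1/50) = 2231/2500 ≈ 0.892400
step 4 [2y] zero: DF = P = 8693/10000 ≈ 0.869300
step 5 [2.5y] zero: DF = P = 8389/10000 ≈ 0.838900
step 6 [3y] swap r/2=17/447: DF=(1 − 17/447·(0.956700+0.917900+0.892400+0.869300+0.838900))/(1+17/447) = 3997/5000 ≈ 0.799400
step 7 [3.5y] bond c/2=3/160: DF=(1381879/1600000 − 3/160·(0.956700+0.917900+0.892400+0.869300+0.838900+0.799400))/(1+3/160) = 7507/10000 ≈ 0.750700

1 1/2 9567/10000
2 1 9179/10000
3 3/2 2231/2500
4 2 8693/10000
5 5/2 8389/10000
6 3 3997/5000
7 7/2 7507/10000
f(2.5y,3y) = ((8389/10000)/(3997/5000) − 1)/(1/2) = 395/3997 ≈ 9.8824%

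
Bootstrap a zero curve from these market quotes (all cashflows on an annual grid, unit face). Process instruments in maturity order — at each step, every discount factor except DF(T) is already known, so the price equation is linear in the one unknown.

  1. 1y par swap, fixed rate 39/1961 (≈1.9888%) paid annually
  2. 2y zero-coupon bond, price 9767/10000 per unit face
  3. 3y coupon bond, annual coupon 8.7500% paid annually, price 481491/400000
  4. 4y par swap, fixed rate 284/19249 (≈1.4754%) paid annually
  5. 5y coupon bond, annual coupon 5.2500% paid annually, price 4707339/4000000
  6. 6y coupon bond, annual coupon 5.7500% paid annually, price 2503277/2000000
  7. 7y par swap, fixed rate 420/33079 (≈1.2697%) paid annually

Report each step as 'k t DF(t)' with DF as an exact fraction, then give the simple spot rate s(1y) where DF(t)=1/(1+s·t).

1 1 1961/2000
2 2 9767/10000
3 3 4747/5000
4 4 1179/1250
5 5 9261/10000
6 6 9239/10000
7 7 229/250
s(1y) = (1/(1961/2000) − 1)/(1) = 39/1961 ≈ 1.9888%

step 1 [1y] swap r/1=39/1961: DF=(1 − 39/1961·(0))/(1+39/1961) = 1961/2000 ≈ 0.980500
step 2 [2y] zero: DF = P = 9767/10000 ≈ 0.976700
step 3 [3y] bond c/1=7/80: DF=(481491/400000 − 7/80·(0.980500+0.976700))/(1+7/80) = 4747/5000 ≈ 0.949400
step 4 [4y] swap r/1=284/19249: DF=(1 − 284/19249·(0.980500+0.976700+0.949400))/(1+284/19249) = 1179/1250 ≈ 0.943200
step 5 [5y] bond c/1=21/400: DF=(4707339/4000000 − 21/400·(0.980500+0.976700+0.949400+0.943200))/(1+21/400) = 9261/10000 ≈ 0.926100
step 6 [6y] bond c/1=23/400: DF=(2503277/2000000 − 23/400·(0.980500+0.976700+0.949400+0.943200+0.926100))/(1+23/400) = 9239/10000 ≈ 0.923900
step 7 [7y] swap r/1=420/33079: DF=(1 − 420/33079·(0.980500+0.976700+0.949400+0.943200+0.926100+0.923900))/(1+420/33079) = 229/250 ≈ 0.916000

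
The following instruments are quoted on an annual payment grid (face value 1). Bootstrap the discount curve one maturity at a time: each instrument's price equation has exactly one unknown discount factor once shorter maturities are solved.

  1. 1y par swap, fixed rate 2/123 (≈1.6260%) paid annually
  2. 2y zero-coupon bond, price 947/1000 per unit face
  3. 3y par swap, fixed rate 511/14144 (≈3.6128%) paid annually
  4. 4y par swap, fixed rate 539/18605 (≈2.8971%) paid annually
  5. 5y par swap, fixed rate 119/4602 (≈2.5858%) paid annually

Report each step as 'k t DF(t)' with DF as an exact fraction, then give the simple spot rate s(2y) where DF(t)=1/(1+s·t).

1 1 123/125
2 2 947/1000
3 3 4489/5000
4 4 4461/5000
5 5 881/1000
s(2y) = (1/(947/1000) − 1)/(2) = 53/1894 ≈ 2.7983%

step 1 [1y] swap r/1=2/123: DF=(1 − 2/123·(0))/(1+2/123) = 123/125 ≈ 0.984000
step 2 [2y] zero: DF = P = 947/1000 ≈ 0.947000
step 3 [3y] swap r/1=511/14144: DF=(1 − 511/14144·(0.984000+0.947000))/(1+511/14144) = 4489/5000 ≈ 0.897800
step 4 [4y] swap r/1=539/18605: DF=(1 − 539/18605·(0.984000+0.947000+0.897800))/(1+539/18605) = 4461/5000 ≈ 0.892200
step 5 [5y] swap r/1=119/4602: DF=(1 − 119/4602·(0.984000+0.947000+0.897800+0.892200))/(1+119/4602) = 881/1000 ≈ 0.881000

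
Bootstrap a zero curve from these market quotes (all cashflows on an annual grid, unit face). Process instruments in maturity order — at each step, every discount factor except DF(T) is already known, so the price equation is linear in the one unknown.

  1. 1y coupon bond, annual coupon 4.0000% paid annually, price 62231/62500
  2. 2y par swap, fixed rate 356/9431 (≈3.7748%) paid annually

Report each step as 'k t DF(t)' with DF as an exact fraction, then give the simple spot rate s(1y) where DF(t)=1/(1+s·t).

1 1 4787/5000
2 2 1161/1250
s(1y) = (1/(4787/5000) − 1)/(1) = 213/4787 ≈ 4.4496%

step 1 [1y] bond c/1=1/25: DF=(62231/62500 − 1/25·(0))/(1+1/25) = 4787/5000 ≈ 0.957400
step 2 [2y] swap r/1=356/9431: DF=(1 − 356/9431·(0.957400))/(1+356/9431) = 1161/1250 ≈ 0.928800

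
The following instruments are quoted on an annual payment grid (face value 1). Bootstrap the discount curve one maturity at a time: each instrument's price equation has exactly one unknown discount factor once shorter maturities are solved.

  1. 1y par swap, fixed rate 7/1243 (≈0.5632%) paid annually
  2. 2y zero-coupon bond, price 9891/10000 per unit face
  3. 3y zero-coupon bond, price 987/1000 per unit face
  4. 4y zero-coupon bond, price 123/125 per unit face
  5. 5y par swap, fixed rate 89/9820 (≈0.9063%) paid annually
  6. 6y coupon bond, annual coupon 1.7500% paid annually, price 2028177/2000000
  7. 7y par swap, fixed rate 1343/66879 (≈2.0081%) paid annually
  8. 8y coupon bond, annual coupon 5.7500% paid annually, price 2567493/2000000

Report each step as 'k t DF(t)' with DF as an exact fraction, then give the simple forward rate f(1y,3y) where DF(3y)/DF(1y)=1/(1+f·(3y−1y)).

step 1 [1y] swap r/1=7/1243: DF=(1 − 7/1243·(0))/(1+7/1243) = 1243/1250 ≈ 0.994400
step 2 [2y] zero: DF = P = 9891/10000 ≈ 0.989100
step 3 [3y] zero: DF = P = 987/1000 ≈ 0.987000
step 4 [4y] zero: DF = P = 123/125 ≈ 0.984000
step 5 [5y] swap r/1=89/9820: DF=(1 − 89/9820·(0.994400+0.989100+0.987000+0.984000))/(1+89/9820) = 1911/2000 ≈ 0.955500
step 6 [6y] bond c/1=7/400: DF=(2028177/2000000 − 7/400·(0.994400+0.989100+0.987000+0.984000+0.955500))/(1+7/400) = 4561/5000 ≈ 0.912200
step 7 [7y] swap r/1=1343/66879: DF=(1 − 1343/66879·(0.994400+0.989100+0.987000+0.984000+0.955500+0.912200))/(1+1343/66879) = 8657/10000 ≈ 0.865700
step 8 [8y] bond c/1=23/400: DF=(2567493/2000000 − 23/400·(0.994400+0.989100+0.987000+0.984000+0.955500+0.912200+0.865700))/(1+23/400) = 8503/10000 ≈ 0.850300

1 1 1243/1250
2 2 9891/10000
3 3 987/1000
4 4 123/125
5 5 1911/2000
6 6 4561/5000
7 7 8657/10000
8 8 8503/10000
f(1y,3y) = ((1243/1250)/(987/1000) − 1)/(2) = 37/9870 ≈ 0.3749%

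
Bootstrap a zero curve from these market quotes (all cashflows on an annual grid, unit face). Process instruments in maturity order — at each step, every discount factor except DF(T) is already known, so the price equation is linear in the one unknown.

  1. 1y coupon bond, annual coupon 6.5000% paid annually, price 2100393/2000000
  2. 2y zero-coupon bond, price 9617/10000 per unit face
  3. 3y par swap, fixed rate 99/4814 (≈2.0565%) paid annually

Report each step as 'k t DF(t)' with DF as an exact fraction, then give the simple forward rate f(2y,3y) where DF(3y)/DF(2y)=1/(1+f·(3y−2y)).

step 1 [1y] bond c/1=13/200: DF=(2100393/2000000 − 13/200·(0))/(1+13/200) = 9861/10000 ≈ 0.986100
step 2 [2y] zero: DF = P = 9617/10000 ≈ 0.961700
step 3 [3y] swap r/1=99/4814: DF=(1 − 99/4814·(0.986100+0.961700))/(1+99/4814) = 4703/5000 ≈ 0.940600

1 1 9861/10000
2 2 9617/10000
3 3 4703/5000
f(2y,3y) = ((9617/10000)/(4703/5000) − 1)/(1) = 211/9406 ≈ 2.2432%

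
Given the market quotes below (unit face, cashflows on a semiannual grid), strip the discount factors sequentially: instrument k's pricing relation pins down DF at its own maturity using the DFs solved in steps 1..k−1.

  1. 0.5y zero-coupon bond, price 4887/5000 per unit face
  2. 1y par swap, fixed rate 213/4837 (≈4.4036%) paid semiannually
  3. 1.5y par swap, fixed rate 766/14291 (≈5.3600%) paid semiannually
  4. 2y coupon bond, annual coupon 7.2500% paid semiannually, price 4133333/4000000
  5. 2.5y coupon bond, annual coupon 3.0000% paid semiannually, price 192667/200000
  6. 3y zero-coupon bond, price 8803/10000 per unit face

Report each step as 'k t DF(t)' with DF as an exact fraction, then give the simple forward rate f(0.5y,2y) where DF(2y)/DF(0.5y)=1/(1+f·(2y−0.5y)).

1 1/2 4887/5000
2 1 4787/5000
3 3/2 4617/5000
4 2 2243/2500
5 5/2 1117/1250
6 3 8803/10000
f(0.5y,2y) = ((4887/5000)/(2243/2500) − 1)/(3/2) = 401/6729 ≈ 5.9593%

step 1 [0.5y] zero: DF = P = 4887/5000 ≈ 0.977400
step 2 [1y] swap r/2=213/9674: DF=(1 − 213/9674·(0.977400))/(1+213/9674) = 4787/5000 ≈ 0.957400
step 3 [1.5y] swap r/2=383/14291: DF=(1 − 383/14291·(0.977400+0.957400))/(1+383/14291) = 4617/5000 ≈ 0.923400
step 4 [2y] bond c/2=29/800: DF=(4133333/4000000 − 29/800·(0.977400+0.957400+0.923400))/(1+29/800) = 2243/2500 ≈ 0.897200
step 5 [2.5y] bond c/2=3/200: DF=(192667/200000 − 3/200·(0.977400+0.957400+0.923400+0.897200))/(1+3/200) = 1117/1250 ≈ 0.893600
step 6 [3y] zero: DF = P = 8803/10000 ≈ 0.880300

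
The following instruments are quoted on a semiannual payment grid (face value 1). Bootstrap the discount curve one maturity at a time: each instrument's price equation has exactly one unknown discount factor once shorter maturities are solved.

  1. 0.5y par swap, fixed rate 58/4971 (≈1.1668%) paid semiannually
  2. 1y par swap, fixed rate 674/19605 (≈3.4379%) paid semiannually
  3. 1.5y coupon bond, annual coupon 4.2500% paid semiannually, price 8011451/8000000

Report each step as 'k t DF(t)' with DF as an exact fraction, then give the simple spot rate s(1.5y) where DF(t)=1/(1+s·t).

step 1 [0.5y] swap r/2=29/4971: DF=(1 − 29/4971·(0))/(1+29/4971) = 4971/5000 ≈ 0.994200
step 2 [1y] swap r/2=337/19605: DF=(1 − 337/19605·(0.994200))/(1+337/19605) = 9663/10000 ≈ 0.966300
step 3 [1.5y] bond c/2=17/800: DF=(8011451/8000000 − 17/800·(0.994200+0.966300))/(1+17/800) = 4699/5000 ≈ 0.939800

1 1/2 4971/5000
2 1 9663/10000
3 3/2 4699/5000
s(1.5y) = (1/(4699/5000) − 1)/(3/2) = 602/14097 ≈ 4.2704%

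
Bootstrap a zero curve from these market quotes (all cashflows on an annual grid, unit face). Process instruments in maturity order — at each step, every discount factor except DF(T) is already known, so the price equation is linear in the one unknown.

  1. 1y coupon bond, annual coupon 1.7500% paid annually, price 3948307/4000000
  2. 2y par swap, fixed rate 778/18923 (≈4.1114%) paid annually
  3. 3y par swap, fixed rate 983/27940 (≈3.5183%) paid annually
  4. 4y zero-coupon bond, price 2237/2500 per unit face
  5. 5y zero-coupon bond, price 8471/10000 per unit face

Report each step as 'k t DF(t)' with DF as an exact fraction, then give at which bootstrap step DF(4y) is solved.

1 1 9701/10000
2 2 4611/5000
3 3 9017/10000
4 4 2237/2500
5 5 8471/10000
DF(4y) is solved at step 4

step 1 [1y] bond c/1=7/400: DF=(3948307/4000000 − 7/400·(0))/(1+7/400) = 9701/10000 ≈ 0.970100
step 2 [2y] swap r/1=778/18923: DF=(1 − 778/18923·(0.970100))/(1+778/18923) = 4611/5000 ≈ 0.922200
step 3 [3y] swap r/1=983/27940: DF=(1 − 983/27940·(0.970100+0.922200))/(1+983/27940) = 9017/10000 ≈ 0.901700
step 4 [4y] zero: DF = P = 2237/2500 ≈ 0.894800
step 5 [5y] zero: DF = P = 8471/10000 ≈ 0.847100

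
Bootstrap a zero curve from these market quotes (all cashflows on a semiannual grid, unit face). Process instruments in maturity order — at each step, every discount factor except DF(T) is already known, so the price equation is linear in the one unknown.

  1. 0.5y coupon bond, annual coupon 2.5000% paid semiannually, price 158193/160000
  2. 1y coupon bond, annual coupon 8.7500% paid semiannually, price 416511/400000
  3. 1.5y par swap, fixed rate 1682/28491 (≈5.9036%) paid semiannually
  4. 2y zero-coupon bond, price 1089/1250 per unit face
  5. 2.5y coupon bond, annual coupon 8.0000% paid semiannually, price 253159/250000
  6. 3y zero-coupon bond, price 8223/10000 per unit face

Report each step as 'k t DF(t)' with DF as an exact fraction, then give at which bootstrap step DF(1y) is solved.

step 1 [0.5y] bond c/2=1/80: DF=(158193/160000 − 1/80·(0))/(1+1/80) = 1953/2000 ≈ 0.976500
step 2 [1y] bond c/2=7/160: DF=(416511/400000 − 7/160·(0.976500))/(1+7/160) = 9567/10000 ≈ 0.956700
step 3 [1.5y] swap r/2=841/28491: DF=(1 − 841/28491·(0.976500+0.956700))/(1+841/28491) = 9159/10000 ≈ 0.915900
step 4 [2y] zero: DF = P = 1089/1250 ≈ 0.871200
step 5 [2.5y] bond c/2=1/25: DF=(253159/250000 − 1/25·(0.976500+0.956700+0.915900+0.871200))/(1+1/25) = 4153/5000 ≈ 0.830600
step 6 [3y] zero: DF = P = 8223/10000 ≈ 0.822300

1 1/2 1953/2000
2 1 9567/10000
3 3/2 9159/10000
4 2 1089/1250
5 5/2 4153/5000
6 3 8223/10000
DF(1y) is solved at step 2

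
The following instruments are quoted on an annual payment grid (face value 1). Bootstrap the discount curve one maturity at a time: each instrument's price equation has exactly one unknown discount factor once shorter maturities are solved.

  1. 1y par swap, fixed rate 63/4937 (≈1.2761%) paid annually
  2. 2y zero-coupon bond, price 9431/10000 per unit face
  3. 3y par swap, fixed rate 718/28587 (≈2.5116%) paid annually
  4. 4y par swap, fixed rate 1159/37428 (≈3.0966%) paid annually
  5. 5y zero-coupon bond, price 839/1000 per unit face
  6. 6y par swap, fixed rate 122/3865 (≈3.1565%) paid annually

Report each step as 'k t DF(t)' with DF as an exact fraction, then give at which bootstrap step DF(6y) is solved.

1 1 4937/5000
2 2 9431/10000
3 3 4641/5000
4 4 8841/10000
5 5 839/1000
6 6 2073/2500
DF(6y) is solved at step 6

step 1 [1y] swap r/1=63/4937: DF=(1 − 63/4937·(0))/(1+63/4937) = 4937/5000 ≈ 0.987400
step 2 [2y] zero: DF = P = 9431/10000 ≈ 0.943100
step 3 [3y] swap r/1=718/28587: DF=(1 − 718/28587·(0.987400+0.943100))/(1+718/28587) = 4641/5000 ≈ 0.928200
step 4 [4y] swap r/1=1159/37428: DF=(1 − 1159/37428·(0.987400+0.943100+0.928200))/(1+1159/37428) = 8841/10000 ≈ 0.884100
step 5 [5y] zero: DF = P = 839/1000 ≈ 0.839000
step 6 [6y] swap r/1=122/3865: DF=(1 − 122/3865·(0.987400+0.943100+0.928200+0.884100+0.839000))/(1+122/3865) = 2073/2500 ≈ 0.829200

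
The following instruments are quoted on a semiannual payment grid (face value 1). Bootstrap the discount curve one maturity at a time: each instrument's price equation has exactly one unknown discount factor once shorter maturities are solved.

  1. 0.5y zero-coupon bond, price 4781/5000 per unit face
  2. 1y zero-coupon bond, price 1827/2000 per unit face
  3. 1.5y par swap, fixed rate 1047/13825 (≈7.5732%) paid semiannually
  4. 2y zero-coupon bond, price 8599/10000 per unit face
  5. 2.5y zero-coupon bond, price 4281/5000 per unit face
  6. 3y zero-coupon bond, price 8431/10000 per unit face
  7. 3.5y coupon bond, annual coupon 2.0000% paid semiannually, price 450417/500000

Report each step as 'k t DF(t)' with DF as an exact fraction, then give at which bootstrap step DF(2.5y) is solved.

step 1 [0.5y] zero: DF = P = 4781/5000 ≈ 0.956200
step 2 [1y] zero: DF = P = 1827/2000 ≈ 0.913500
step 3 [1.5y] swap r/2=1047/27650: DF=(1 − 1047/27650·(0.956200+0.913500))/(1+1047/27650) = 8953/10000 ≈ 0.895300
step 4 [2y] zero: DF = P = 8599/10000 ≈ 0.859900
step 5 [2.5y] zero: DF = P = 4281/5000 ≈ 0.856200
step 6 [3y] zero: DF = P = 8431/10000 ≈ 0.843100
step 7 [3.5y] bond c/2=1/100: DF=(450417/500000 − 1/100·(0.956200+0.913500+0.895300+0.859900+0.856200+0.843100))/(1+1/100) = 1049/1250 ≈ 0.839200

1 1/2 4781/5000
2 1 1827/2000
3 3/2 8953/10000
4 2 8599/10000
5 5/2 4281/5000
6 3 8431/10000
7 7/2 1049/1250
DF(2.5y) is solved at step 5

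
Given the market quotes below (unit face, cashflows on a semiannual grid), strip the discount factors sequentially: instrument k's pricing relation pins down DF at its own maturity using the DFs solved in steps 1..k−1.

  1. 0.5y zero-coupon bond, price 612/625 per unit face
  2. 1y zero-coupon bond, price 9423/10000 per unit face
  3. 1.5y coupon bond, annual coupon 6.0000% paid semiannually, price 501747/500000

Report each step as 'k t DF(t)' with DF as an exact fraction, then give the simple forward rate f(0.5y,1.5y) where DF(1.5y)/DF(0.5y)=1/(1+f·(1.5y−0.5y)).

1 1/2 612/625
2 1 9423/10000
3 3/2 9183/10000
f(0.5y,1.5y) = ((612/625)/(9183/10000) − 1)/(1) = 203/3061 ≈ 6.6318%

step 1 [0.5y] zero: DF = P = 612/625 ≈ 0.979200
step 2 [1y] zero: DF = P = 9423/10000 ≈ 0.942300
step 3 [1.5y] bond c/2=3/100: DF=(501747/500000 − 3/100·(0.979200+0.942300))/(1+3/100) = 9183/10000 ≈ 0.918300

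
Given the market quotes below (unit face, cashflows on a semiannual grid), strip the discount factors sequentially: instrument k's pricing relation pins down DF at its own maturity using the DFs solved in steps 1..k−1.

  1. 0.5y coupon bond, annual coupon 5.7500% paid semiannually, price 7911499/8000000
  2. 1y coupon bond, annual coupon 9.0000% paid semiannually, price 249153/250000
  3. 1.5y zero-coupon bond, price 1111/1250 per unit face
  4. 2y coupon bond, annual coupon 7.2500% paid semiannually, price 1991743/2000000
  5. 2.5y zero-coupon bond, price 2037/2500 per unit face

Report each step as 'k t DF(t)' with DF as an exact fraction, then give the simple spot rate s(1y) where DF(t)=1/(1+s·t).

step 1 [0.5y] bond c/2=23/800: DF=(7911499/8000000 − 23/800·(0))/(1+23/800) = 9613/10000 ≈ 0.961300
step 2 [1y] bond c/2=9/200: DF=(249153/250000 − 9/200·(0.961300))/(1+9/200) = 9123/10000 ≈ 0.912300
step 3 [1.5y] zero: DF = P = 1111/1250 ≈ 0.888800
step 4 [2y] bond c/2=29/800: DF=(1991743/2000000 − 29/800·(0.961300+0.912300+0.888800))/(1+29/800) = 2161/2500 ≈ 0.864400
step 5 [2.5y] zero: DF = P = 2037/2500 ≈ 0.814800

1 1/2 9613/10000
2 1 9123/10000
3 3/2 1111/1250
4 2 2161/2500
5 5/2 2037/2500
s(1y) = (1/(9123/10000) − 1)/(1) = 877/9123 ≈ 9.6131%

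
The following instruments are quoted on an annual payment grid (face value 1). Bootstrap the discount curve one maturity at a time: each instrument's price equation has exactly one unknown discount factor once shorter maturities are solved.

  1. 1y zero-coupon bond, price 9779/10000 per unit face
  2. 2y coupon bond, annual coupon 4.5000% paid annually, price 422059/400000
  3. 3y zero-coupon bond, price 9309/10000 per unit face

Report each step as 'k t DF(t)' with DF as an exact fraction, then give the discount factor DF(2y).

step 1 [1y] zero: DF = P = 9779/10000 ≈ 0.977900
step 2 [2y] bond c/1=9/200: DF=(422059/400000 − 9/200·(0.977900))/(1+9/200) = 2419/2500 ≈ 0.967600
step 3 [3y] zero: DF = P = 9309/10000 ≈ 0.930900

1 1 9779/10000
2 2 2419/2500
3 3 9309/10000
DF(2y) = 2419/2500 ≈ 0.967600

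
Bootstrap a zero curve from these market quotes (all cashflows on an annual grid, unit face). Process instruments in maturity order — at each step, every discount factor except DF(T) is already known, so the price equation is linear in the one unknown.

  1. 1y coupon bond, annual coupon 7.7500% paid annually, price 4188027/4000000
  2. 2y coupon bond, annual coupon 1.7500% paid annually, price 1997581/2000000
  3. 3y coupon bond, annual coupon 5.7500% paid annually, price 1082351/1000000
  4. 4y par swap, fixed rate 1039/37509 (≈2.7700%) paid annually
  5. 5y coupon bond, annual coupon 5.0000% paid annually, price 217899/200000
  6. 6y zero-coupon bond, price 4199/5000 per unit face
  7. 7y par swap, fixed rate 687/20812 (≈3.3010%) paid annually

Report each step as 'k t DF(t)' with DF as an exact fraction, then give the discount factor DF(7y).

1 1 9717/10000
2 2 9649/10000
3 3 4591/5000
4 4 8961/10000
5 5 859/1000
6 6 4199/5000
7 7 7939/10000
DF(7y) = 7939/10000 ≈ 0.793900

step 1 [1y] bond c/1=31/400: DF=(4188027/4000000 − 31/400·(0))/(1+31/400) = 9717/10000 ≈ 0.971700
step 2 [2y] bond c/1=7/400: DF=(1997581/2000000 − 7/400·(0.971700))/(1+7/400) = 9649/10000 ≈ 0.964900
step 3 [3y] bond c/1=23/400: DF=(1082351/1000000 − 23/400·(0.971700+0.964900))/(1+23/400) = 4591/5000 ≈ 0.918200
step 4 [4y] swap r/1=1039/37509: DF=(1 − 1039/37509·(0.971700+0.964900+0.918200))/(1+1039/37509) = 8961/10000 ≈ 0.896100
step 5 [5y] bond c/1=1/20: DF=(217899/200000 − 1/20·(0.971700+0.964900+0.918200+0.896100))/(1+1/20) = 859/1000 ≈ 0.859000
step 6 [6y] zero: DF = P = 4199/5000 ≈ 0.839800
step 7 [7y] swap r/1=687/20812: DF=(1 − 687/20812·(0.971700+0.964900+0.918200+0.896100+0.859000+0.839800))/(1+687/20812) = 7939/10000 ≈ 0.793900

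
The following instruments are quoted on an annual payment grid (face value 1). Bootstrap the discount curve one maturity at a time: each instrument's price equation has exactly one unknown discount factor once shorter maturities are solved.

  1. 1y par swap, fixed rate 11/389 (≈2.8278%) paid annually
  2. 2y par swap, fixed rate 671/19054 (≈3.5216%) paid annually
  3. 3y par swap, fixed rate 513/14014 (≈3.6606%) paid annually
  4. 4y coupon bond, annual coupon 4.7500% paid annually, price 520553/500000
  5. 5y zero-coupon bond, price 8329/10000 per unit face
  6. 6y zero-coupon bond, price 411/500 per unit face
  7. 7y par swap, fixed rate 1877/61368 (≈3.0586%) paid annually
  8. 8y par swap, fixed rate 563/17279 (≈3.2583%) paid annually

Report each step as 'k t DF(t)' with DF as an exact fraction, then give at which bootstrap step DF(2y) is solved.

step 1 [1y] swap r/1=11/389: DF=(1 − 11/389·(0))/(1+11/389) = 389/400 ≈ 0.972500
step 2 [2y] swap r/1=671/19054: DF=(1 − 671/19054·(0.972500))/(1+671/19054) = 9329/10000 ≈ 0.932900
step 3 [3y] swap r/1=513/14014: DF=(1 − 513/14014·(0.972500+0.932900))/(1+513/14014) = 4487/5000 ≈ 0.897400
step 4 [4y] bond c/1=19/400: DF=(520553/500000 − 19/400·(0.972500+0.932900+0.897400))/(1+19/400) = 2167/2500 ≈ 0.866800
step 5 [5y] zero: DF = P = 8329/10000 ≈ 0.832900
step 6 [6y] zero: DF = P = 411/500 ≈ 0.822000
step 7 [7y] swap r/1=1877/61368: DF=(1 − 1877/61368·(0.972500+0.932900+0.897400+0.866800+0.832900+0.822000))/(1+1877/61368) = 8123/10000 ≈ 0.812300
step 8 [8y] swap r/1=563/17279: DF=(1 − 563/17279·(0.972500+0.932900+0.897400+0.866800+0.832900+0.822000+0.812300))/(1+563/17279) = 1937/2500 ≈ 0.774800

1 1 389/400
2 2 9329/10000
3 3 4487/5000
4 4 2167/2500
5 5 8329/10000
6 6 411/500
7 7 8123/10000
8 8 1937/2500
DF(2y) is solved at step 2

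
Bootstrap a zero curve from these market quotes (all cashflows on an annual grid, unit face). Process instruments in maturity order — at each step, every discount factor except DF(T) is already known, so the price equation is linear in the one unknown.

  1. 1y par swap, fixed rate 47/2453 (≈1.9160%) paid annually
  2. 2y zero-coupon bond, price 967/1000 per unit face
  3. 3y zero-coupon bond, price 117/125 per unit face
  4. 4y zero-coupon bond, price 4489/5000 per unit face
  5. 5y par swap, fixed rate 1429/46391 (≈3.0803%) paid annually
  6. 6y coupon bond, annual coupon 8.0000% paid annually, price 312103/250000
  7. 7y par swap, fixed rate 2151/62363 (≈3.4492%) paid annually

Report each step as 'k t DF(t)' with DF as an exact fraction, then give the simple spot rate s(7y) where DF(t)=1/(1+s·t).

step 1 [1y] swap r/1=47/2453: DF=(1 − 47/2453·(0))/(1+47/2453) = 2453/2500 ≈ 0.981200
step 2 [2y] zero: DF = P = 967/1000 ≈ 0.967000
step 3 [3y] zero: DF = P = 117/125 ≈ 0.936000
step 4 [4y] zero: DF = P = 4489/5000 ≈ 0.897800
step 5 [5y] swap r/1=1429/46391: DF=(1 − 1429/46391·(0.981200+0.967000+0.936000+0.897800))/(1+1429/46391) = 8571/10000 ≈ 0.857100
step 6 [6y] bond c/1=2/25: DF=(312103/250000 − 2/25·(0.981200+0.967000+0.936000+0.897800+0.857100))/(1+2/25) = 8123/10000 ≈ 0.812300
step 7 [7y] swap r/1=2151/62363: DF=(1 − 2151/62363·(0.981200+0.967000+0.936000+0.897800+0.857100+0.812300))/(1+2151/62363) = 7849/10000 ≈ 0.784900

1 1 2453/2500
2 2 967/1000
3 3 117/125
4 4 4489/5000
5 5 8571/10000
6 6 8123/10000
7 7 7849/10000
s(7y) = (1/(7849/10000) − 1)/(7) = 2151/54943 ≈ 3.9150%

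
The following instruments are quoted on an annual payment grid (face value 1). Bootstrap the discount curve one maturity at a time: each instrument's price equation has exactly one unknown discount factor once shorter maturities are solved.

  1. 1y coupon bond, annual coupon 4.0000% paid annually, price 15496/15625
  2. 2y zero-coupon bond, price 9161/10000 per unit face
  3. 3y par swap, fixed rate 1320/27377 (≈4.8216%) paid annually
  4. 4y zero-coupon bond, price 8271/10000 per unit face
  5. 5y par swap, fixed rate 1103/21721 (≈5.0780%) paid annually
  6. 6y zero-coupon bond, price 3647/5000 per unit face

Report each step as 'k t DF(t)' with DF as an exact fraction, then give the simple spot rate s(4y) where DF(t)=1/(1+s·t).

1 1 596/625
2 2 9161/10000
3 3 217/250
4 4 8271/10000
5 5 3897/5000
6 6 3647/5000
s(4y) = (1/(8271/10000) − 1)/(4) = 1729/33084 ≈ 5.2261%

step 1 [1y] bond c/1=1/25: DF=(15496/15625 − 1/25·(0))/(1+1/25) = 596/625 ≈ 0.953600
step 2 [2y] zero: DF = P = 9161/10000 ≈ 0.916100
step 3 [3y] swap r/1=1320/27377: DF=(1 − 1320/27377·(0.953600+0.916100))/(1+1320/27377) = 217/250 ≈ 0.868000
step 4 [4y] zero: DF = P = 8271/10000 ≈ 0.827100
step 5 [5y] swap r/1=1103/21721: DF=(1 − 1103/21721·(0.953600+0.916100+0.868000+0.827100))/(1+1103/21721) = 3897/5000 ≈ 0.779400
step 6 [6y] zero: DF = P = 3647/5000 ≈ 0.729400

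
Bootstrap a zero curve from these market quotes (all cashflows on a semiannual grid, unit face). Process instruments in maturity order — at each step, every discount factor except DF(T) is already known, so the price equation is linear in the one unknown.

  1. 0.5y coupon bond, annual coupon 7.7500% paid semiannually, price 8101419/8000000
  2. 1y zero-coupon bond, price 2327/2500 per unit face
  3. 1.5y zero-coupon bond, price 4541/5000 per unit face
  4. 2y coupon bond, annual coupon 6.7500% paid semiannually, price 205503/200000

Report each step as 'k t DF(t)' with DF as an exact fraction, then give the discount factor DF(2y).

1 1/2 9749/10000
2 1 2327/2500
3 3/2 4541/5000
4 2 9021/10000
DF(2y) = 9021/10000 ≈ 0.902100

step 1 [0.5y] bond c/2=31/800: DF=(8101419/8000000 − 31/800·(0))/(1+31/800) = 9749/10000 ≈ 0.974900
step 2 [1y] zero: DF = P = 2327/2500 ≈ 0.930800
step 3 [1.5y] zero: DF = P = 4541/5000 ≈ 0.908200
step 4 [2y] bond c/2=27/800: DF=(205503/200000 − 27/800·(0.974900+0.930800+0.908200))/(1+27/800) = 9021/10000 ≈ 0.902100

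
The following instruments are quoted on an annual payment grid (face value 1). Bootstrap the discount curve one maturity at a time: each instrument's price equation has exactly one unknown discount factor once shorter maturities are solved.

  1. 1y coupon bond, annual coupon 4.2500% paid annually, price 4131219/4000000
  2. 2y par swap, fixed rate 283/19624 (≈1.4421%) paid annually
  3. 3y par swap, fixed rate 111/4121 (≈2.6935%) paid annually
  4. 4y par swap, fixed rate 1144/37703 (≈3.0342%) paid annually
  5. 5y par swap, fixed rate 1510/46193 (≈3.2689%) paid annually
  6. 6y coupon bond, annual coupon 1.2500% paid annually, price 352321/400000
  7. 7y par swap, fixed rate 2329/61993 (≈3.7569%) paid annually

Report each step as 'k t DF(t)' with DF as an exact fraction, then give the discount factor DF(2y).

step 1 [1y] bond c/1=17/400: DF=(4131219/4000000 − 17/400·(0))/(1+17/400) = 9907/10000 ≈ 0.990700
step 2 [2y] swap r/1=283/19624: DF=(1 − 283/19624·(0.990700))/(1+283/19624) = 9717/10000 ≈ 0.971700
step 3 [3y] swap r/1=111/4121: DF=(1 − 111/4121·(0.990700+0.971700))/(1+111/4121) = 9223/10000 ≈ 0.922300
step 4 [4y] swap r/1=1144/37703: DF=(1 − 1144/37703·(0.990700+0.971700+0.922300))/(1+1144/37703) = 1107/1250 ≈ 0.885600
step 5 [5y] swap r/1=1510/46193: DF=(1 − 1510/46193·(0.990700+0.971700+0.922300+0.885600))/(1+1510/46193) = 849/1000 ≈ 0.849000
step 6 [6y] bond c/1=1/80: DF=(352321/400000 − 1/80·(0.990700+0.971700+0.922300+0.885600+0.849000))/(1+1/80) = 8129/10000 ≈ 0.812900
step 7 [7y] swap r/1=2329/61993: DF=(1 − 2329/61993·(0.990700+0.971700+0.922300+0.885600+0.849000+0.812900))/(1+2329/61993) = 7671/10000 ≈ 0.767100

1 1 9907/10000
2 2 9717/10000
3 3 9223/10000
4 4 1107/1250
5 5 849/1000
6 6 8129/10000
7 7 7671/10000
DF(2y) = 9717/10000 ≈ 0.971700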